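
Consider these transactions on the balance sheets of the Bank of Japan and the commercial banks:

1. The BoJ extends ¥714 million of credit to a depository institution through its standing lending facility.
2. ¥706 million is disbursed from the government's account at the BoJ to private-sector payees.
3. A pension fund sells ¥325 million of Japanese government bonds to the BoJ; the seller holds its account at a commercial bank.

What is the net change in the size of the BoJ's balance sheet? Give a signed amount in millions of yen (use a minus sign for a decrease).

BoJ balance sheet:
  Assets:      Securities +¥325M, Loans to banks +¥714M
  Liabilities: Bank reserves +¥1745M, Government deposits −¥706M
Commercial banking system:
  Assets:      Reserves at CB +¥1745M
  Liabilities: Checkable deposits +¥1031M, Borrowings from CB +¥714M
Change in total BoJ assets = +¥1039 million.

+¥1039 million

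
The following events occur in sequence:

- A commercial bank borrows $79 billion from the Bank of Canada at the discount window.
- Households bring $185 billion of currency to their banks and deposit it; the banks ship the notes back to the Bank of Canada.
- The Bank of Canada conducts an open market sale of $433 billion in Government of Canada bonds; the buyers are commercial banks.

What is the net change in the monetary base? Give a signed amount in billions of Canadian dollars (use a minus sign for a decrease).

-$354 billion

Discount-window loan $79 billion: Bank of Canada balance sheet expands → +$79B.
Currency deposit $185 billion: just a shift between currency and reserves — both are base money → 0.
OMO sale (to banks) $433 billion: Bank of Canada balance sheet contracts → −$433B.
Net: 79 + 0 − 433 = -$354 billion.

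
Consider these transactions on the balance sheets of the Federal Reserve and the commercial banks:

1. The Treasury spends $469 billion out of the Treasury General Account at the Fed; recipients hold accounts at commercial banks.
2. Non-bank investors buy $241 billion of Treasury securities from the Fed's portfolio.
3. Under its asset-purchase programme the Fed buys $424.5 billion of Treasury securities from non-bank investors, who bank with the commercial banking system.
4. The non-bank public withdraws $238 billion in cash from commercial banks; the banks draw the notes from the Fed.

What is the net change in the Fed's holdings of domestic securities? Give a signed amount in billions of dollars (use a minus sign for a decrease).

Fed balance sheet:
  Assets:      Securities +$183.5B
  Liabilities: Bank reserves +$414.5B, Currency in circulation +$238B, Government deposits −$469B
Commercial banking system:
  Assets:      Reserves at CB +$414.5B
  Liabilities: Checkable deposits +$414.5B
So the change in the Fed's holdings of domestic securities is +$183.5 billion.

+$183.5 billion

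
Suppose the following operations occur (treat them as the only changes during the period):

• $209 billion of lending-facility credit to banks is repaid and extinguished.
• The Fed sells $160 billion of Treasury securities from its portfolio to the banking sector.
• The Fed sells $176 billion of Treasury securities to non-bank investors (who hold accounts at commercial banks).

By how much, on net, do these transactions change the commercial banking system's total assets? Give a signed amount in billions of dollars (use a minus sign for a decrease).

Fed balance sheet:
  Assets:      Securities −$336B, Loans to banks −$209B
  Liabilities: Bank reserves −$545B
Commercial banking system:
  Assets:      Reserves at CB −$545B, Securities +$160B
  Liabilities: Checkable deposits −$176B, Borrowings from CB −$209B
Change in total bank assets = -$385 billion.

-$385 billion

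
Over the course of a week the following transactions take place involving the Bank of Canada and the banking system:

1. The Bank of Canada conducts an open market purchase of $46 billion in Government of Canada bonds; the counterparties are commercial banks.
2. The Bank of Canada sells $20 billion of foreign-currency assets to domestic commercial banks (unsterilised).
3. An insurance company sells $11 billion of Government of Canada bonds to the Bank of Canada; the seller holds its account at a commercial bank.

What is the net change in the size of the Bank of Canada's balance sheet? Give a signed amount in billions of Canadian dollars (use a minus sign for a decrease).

+$37 billion

Bank of Canada balance sheet:
  Assets:      Securities +$57B, Foreign assets −$20B
  Liabilities: Bank reserves +$37B
Commercial banking system:
  Assets:      Reserves at CB +$37B, Securities −$46B, Foreign assets +$20B
  Liabilities: Checkable deposits +$11B
Change in total Bank of Canada assets = +$37 billion.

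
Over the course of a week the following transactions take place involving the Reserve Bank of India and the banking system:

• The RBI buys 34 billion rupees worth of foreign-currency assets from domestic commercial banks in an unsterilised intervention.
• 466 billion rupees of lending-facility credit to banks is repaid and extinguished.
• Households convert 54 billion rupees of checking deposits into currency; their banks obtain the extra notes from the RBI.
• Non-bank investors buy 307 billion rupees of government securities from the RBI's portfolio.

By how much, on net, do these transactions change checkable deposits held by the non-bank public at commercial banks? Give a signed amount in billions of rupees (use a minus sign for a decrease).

FX purchase 34 billion rupees: the counterparty is a bank, so public deposits are unchanged → 0.
Discount-window repayment 466 billion rupees: the counterparty is a bank, so public deposits are unchanged → 0.
Currency withdrawal 54 billion rupees: non-bank counterparties' bank balances fall → −54B.
Asset sale (to non-banks) 307 billion rupees: non-bank counterparties' bank balances fall → −307B.
Net: 0 + 0 − 54 − 307 = -361 billion.

-361 billion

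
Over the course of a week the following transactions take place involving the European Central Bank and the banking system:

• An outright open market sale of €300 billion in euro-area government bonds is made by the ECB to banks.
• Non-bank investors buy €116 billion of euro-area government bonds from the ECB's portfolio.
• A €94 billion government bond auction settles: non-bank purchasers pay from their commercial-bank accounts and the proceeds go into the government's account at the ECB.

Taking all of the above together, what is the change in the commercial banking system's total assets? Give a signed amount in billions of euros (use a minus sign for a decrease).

OMO sale (to banks) €300 billion: just an asset swap on bank balance sheets → 0.
Asset sale (to non-banks) €116 billion: bank balance sheets shrink → −€116B.
Government account inflow €94 billion: bank balance sheets shrink → −€94B.
Net: 0 − 116 − 94 = -€210 billion.

-€210 billion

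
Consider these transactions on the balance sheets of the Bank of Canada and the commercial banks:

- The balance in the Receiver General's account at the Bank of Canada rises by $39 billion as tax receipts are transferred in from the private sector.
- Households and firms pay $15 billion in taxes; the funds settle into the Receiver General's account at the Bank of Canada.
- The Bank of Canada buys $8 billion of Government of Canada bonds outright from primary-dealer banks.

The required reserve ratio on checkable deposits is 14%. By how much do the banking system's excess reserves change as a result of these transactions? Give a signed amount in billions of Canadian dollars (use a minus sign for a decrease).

Government account inflow $39 billion: reserves −$39B, deposits −$39B.
Government account inflow $15 billion: reserves −$15B, deposits −$15B.
OMO purchase (from banks) $8 billion: reserves +$8B, deposits 0.
Totals: Δreserves = −$46B, Δdeposits = −$54B.
Δrequired reserves = 14% × −$54B = −$7.56B.
Δexcess reserves = Δreserves − Δrequired = −$46B − (−$7.56B) = -$38.44 billion.

-$38.44 billion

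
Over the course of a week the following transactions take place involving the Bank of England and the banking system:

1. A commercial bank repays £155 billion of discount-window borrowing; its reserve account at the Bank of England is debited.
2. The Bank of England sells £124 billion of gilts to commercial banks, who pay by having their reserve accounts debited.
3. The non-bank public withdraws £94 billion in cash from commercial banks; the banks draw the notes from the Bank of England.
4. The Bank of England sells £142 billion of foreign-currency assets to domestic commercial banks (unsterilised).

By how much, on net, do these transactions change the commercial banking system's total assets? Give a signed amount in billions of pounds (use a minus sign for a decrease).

-£249 billion

Discount-window repayment £155 billion: bank balance sheets shrink → −£155B.
OMO sale (to banks) £124 billion: just an asset swap on bank balance sheets → 0.
Currency withdrawal £94 billion: bank balance sheets shrink → −£94B.
FX sale £142 billion: just an asset swap on bank balance sheets → 0.
Net: −155 + 0 − 94 + 0 = -£249 billion.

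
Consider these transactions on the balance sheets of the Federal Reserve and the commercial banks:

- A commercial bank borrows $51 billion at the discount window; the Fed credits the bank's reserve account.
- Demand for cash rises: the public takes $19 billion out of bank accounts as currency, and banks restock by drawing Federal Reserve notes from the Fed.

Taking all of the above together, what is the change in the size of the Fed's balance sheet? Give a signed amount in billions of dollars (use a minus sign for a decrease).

Fed balance sheet:
  Assets:      Loans to banks +$51B
  Liabilities: Bank reserves +$32B, Currency in circulation +$19B
Change in total Fed assets = +$51 billion.

+$51 billion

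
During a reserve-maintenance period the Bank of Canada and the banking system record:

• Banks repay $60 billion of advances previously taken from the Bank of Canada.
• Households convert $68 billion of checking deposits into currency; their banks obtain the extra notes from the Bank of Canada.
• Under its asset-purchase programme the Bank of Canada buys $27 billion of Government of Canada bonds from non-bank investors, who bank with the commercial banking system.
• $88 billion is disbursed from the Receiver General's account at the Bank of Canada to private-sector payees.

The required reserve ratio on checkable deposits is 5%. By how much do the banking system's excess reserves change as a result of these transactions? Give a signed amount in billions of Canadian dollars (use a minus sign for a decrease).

-$15.35 billion

Discount-window repayment $60 billion: reserves −$60B, deposits 0.
Currency withdrawal $68 billion: reserves −$68B, deposits −$68B.
Asset purchase (from non-banks) $27 billion: reserves +$27B, deposits +$27B.
Government spending $88 billion: reserves +$88B, deposits +$88B.
Totals: Δreserves = −$13B, Δdeposits = +$47B.
Δrequired reserves = 5% × +$47B = +$2.35B.
Δexcess reserves = Δreserves − Δrequired = −$13B − (+$2.35B) = -$15.35 billion.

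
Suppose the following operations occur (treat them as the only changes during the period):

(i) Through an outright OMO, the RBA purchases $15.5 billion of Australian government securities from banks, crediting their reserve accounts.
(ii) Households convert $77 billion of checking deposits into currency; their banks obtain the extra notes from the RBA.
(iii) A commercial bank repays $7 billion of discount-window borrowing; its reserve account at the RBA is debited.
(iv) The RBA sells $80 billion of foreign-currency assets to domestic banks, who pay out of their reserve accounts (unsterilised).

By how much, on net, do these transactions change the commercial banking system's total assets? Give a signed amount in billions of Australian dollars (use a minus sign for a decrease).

OMO purchase (from banks) $15.5 billion: just an asset swap on bank balance sheets → 0.
Currency withdrawal $77 billion: bank balance sheets shrink → −$77B.
Discount-window repayment $7 billion: bank balance sheets shrink → −$7B.
FX sale $80 billion: just an asset swap on bank balance sheets → 0.
Net: 0 − 77 − 7 + 0 = -$84 billion.

-$84 billion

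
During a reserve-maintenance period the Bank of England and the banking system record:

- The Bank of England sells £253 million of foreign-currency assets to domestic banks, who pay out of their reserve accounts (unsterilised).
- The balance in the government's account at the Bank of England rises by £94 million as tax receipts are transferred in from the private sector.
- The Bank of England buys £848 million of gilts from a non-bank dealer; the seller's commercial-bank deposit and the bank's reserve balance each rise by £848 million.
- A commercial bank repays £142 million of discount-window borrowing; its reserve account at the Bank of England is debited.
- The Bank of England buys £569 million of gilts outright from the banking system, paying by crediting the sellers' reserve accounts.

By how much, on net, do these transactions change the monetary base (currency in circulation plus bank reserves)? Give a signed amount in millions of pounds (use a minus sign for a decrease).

+£928 million

Bank of England balance sheet:
  Assets:      Securities +£1417M, Loans to banks −£142M, Foreign assets −£253M
  Liabilities: Bank reserves +£928M, Government deposits +£94M
Commercial banking system:
  Assets:      Reserves at CB +£928M, Securities −£569M, Foreign assets +£253M
  Liabilities: Checkable deposits +£754M, Borrowings from CB −£142M
Monetary base = currency + reserves: 0 + (+£928M) = +£928 million.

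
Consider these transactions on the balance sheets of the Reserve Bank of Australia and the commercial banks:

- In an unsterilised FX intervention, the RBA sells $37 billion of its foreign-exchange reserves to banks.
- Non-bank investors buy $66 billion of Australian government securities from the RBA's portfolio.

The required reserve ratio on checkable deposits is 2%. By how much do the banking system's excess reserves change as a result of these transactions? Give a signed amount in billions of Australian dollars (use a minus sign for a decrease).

FX sale $37 billion: reserves −$37B, deposits 0.
Asset sale (to non-banks) $66 billion: reserves −$66B, deposits −$66B.
Totals: Δreserves = −$103B, Δdeposits = −$66B.
Δrequired reserves = 2% × −$66B = −$1.32B.
Δexcess reserves = Δreserves − Δrequired = −$103B − (−$1.32B) = -$101.68 billion.

-$101.68 billion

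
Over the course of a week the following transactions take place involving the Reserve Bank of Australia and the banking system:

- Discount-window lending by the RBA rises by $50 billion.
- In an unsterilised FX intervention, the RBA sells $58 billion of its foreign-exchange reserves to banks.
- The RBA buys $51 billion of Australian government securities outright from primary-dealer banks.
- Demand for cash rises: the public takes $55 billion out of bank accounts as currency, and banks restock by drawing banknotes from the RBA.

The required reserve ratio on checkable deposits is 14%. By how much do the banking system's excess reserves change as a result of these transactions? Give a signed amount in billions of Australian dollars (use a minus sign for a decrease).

Discount-window loan $50 billion: reserves +$50B, deposits 0.
FX sale $58 billion: reserves −$58B, deposits 0.
OMO purchase (from banks) $51 billion: reserves +$51B, deposits 0.
Currency withdrawal $55 billion: reserves −$55B, deposits −$55B.
Totals: Δreserves = −$12B, Δdeposits = −$55B.
Δrequired reserves = 14% × −$55B = −$7.7B.
Δexcess reserves = Δreserves − Δrequired = −$12B − (−$7.7B) = -$4.3 billion.

-$4.3 billion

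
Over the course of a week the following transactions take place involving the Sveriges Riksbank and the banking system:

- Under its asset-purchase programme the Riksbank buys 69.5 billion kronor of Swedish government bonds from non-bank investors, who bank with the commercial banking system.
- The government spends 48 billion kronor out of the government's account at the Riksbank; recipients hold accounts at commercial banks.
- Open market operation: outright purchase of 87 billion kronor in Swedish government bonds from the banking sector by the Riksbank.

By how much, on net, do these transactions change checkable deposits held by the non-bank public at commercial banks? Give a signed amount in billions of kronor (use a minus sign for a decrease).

+117.5 billion

Asset purchase (from non-banks) 69.5 billion kronor: non-bank counterparties' bank balances rise → +69.5B.
Government spending 48 billion kronor: non-bank counterparties' bank balances rise → +48B.
OMO purchase (from banks) 87 billion kronor: the counterparty is a bank, so public deposits are unchanged → 0.
Net: 69.5 + 48 + 0 = +117.5 billion.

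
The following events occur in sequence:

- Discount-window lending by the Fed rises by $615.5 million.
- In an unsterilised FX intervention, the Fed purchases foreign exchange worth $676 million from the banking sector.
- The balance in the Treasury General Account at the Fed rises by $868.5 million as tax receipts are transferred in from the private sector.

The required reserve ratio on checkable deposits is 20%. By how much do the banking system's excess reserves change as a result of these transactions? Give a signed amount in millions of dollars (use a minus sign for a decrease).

Discount-window loan $615.5 million: reserves +$615.5M, deposits 0.
FX purchase $676 million: reserves +$676M, deposits 0.
Government account inflow $868.5 million: reserves −$868.5M, deposits −$868.5M.
Totals: Δreserves = +$423M, Δdeposits = −$868.5M.
Δrequired reserves = 20% × −$868.5M = −$173.7M.
Δexcess reserves = Δreserves − Δrequired = +$423M − (−$173.7M) = +$596.7 million.

+$596.7 million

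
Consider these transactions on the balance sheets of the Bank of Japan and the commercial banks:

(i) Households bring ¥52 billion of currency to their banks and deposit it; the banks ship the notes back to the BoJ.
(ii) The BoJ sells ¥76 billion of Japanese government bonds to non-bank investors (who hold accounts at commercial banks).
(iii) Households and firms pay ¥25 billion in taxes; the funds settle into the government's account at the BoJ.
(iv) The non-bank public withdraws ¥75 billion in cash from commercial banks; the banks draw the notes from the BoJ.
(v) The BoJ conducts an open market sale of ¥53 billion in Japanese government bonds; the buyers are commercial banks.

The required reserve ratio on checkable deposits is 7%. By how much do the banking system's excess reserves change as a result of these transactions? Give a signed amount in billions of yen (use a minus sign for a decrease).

-¥168.32 billion

Currency deposit ¥52 billion: reserves +¥52B, deposits +¥52B.
Asset sale (to non-banks) ¥76 billion: reserves −¥76B, deposits −¥76B.
Government account inflow ¥25 billion: reserves −¥25B, deposits −¥25B.
Currency withdrawal ¥75 billion: reserves −¥75B, deposits −¥75B.
OMO sale (to banks) ¥53 billion: reserves −¥53B, deposits 0.
Totals: Δreserves = −¥177B, Δdeposits = −¥124B.
Δrequired reserves = 7% × −¥124B = −¥8.68B.
Δexcess reserves = Δreserves − Δrequired = −¥177B − (−¥8.68B) = -¥168.32 billion.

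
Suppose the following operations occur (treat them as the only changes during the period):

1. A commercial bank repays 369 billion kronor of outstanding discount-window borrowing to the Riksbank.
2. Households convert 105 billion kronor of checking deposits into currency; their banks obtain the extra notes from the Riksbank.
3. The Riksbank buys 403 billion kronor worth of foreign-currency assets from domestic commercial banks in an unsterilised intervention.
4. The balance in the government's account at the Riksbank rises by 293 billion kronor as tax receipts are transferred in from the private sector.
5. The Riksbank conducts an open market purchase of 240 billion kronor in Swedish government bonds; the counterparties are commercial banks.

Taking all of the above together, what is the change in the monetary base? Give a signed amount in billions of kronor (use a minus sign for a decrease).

-19 billion

Discount-window repayment 369 billion kronor: Riksbank balance sheet contracts → −369B.
Currency withdrawal 105 billion kronor: just a shift between currency and reserves — both are base money → 0.
FX purchase 403 billion kronor: Riksbank balance sheet expands → +403B.
Government account inflow 293 billion kronor: reserves shift to a non-base liability → −293B.
OMO purchase (from banks) 240 billion kronor: Riksbank balance sheet expands → +240B.
Net: −369 + 0 + 403 − 293 + 240 = -19 billion.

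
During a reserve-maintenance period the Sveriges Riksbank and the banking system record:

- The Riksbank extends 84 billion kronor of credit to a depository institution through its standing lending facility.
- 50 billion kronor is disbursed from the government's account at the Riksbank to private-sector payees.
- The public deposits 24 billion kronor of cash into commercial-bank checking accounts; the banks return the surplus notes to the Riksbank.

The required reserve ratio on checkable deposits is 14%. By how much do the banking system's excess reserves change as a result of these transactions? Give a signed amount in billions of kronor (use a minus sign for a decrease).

Discount-window loan 84 billion kronor: reserves +84B, deposits 0.
Government spending 50 billion kronor: reserves +50B, deposits +50B.
Currency deposit 24 billion kronor: reserves +24B, deposits +24B.
Totals: Δreserves = +158B, Δdeposits = +74B.
Δrequired reserves = 14% × +74B = +10.36B.
Δexcess reserves = Δreserves − Δrequired = +158B − (+10.36B) = +147.64 billion.

+147.64 billion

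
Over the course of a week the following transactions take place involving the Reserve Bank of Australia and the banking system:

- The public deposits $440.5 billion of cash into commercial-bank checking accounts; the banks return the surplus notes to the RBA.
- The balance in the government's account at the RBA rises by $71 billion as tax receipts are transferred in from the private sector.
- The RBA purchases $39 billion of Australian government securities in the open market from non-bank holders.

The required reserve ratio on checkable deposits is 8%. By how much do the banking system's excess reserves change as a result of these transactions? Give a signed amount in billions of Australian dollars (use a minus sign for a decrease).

+$375.82 billion

Currency deposit $440.5 billion: reserves +$440.5B, deposits +$440.5B.
Government account inflow $71 billion: reserves −$71B, deposits −$71B.
Asset purchase (from non-banks) $39 billion: reserves +$39B, deposits +$39B.
Totals: Δreserves = +$408.5B, Δdeposits = +$408.5B.
Δrequired reserves = 8% × +$408.5B = +$32.68B.
Δexcess reserves = Δreserves − Δrequired = +$408.5B − (+$32.68B) = +$375.82 billion.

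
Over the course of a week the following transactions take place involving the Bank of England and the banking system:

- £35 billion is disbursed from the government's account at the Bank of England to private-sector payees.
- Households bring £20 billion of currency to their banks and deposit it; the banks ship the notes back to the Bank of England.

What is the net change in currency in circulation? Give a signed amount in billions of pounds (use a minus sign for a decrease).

Bank of England balance sheet:
  Assets:      no change
  Liabilities: Bank reserves +£55B, Currency in circulation −£20B, Government deposits −£35B
So the change in currency in circulation is -£20 billion.

-£20 billion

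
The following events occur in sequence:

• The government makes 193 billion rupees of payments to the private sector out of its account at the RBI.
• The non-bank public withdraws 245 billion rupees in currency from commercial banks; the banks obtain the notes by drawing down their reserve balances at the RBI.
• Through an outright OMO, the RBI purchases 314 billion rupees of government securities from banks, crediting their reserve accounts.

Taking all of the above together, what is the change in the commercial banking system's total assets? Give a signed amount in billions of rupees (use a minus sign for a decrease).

Government spending 193 billion rupees: bank balance sheets expand → +193B.
Currency withdrawal 245 billion rupees: bank balance sheets shrink → −245B.
OMO purchase (from banks) 314 billion rupees: just an asset swap on bank balance sheets → 0.
Net: 193 − 245 + 0 = -52 billion.

-52 billion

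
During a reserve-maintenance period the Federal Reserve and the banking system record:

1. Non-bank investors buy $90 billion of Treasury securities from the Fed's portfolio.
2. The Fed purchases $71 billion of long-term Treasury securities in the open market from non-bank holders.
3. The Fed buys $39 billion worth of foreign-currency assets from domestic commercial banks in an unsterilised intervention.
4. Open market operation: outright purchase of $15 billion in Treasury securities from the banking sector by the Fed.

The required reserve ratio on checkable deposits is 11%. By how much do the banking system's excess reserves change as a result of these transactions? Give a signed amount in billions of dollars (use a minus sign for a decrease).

Asset sale (to non-banks) $90 billion: reserves −$90B, deposits −$90B.
Asset purchase (from non-banks) $71 billion: reserves +$71B, deposits +$71B.
FX purchase $39 billion: reserves +$39B, deposits 0.
OMO purchase (from banks) $15 billion: reserves +$15B, deposits 0.
Totals: Δreserves = +$35B, Δdeposits = −$19B.
Δrequired reserves = 11% × −$19B = −$2.09B.
Δexcess reserves = Δreserves − Δrequired = +$35B − (−$2.09B) = +$37.09 billion.

+$37.09 billion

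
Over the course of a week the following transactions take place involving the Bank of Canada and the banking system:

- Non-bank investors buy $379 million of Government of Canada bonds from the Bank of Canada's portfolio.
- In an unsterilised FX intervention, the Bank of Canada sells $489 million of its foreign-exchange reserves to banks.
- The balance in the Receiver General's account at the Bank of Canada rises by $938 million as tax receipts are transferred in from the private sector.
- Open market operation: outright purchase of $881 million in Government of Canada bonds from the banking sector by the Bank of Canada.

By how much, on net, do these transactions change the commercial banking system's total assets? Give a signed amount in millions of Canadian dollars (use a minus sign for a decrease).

-$1317 million

Asset sale (to non-banks) $379 million: bank balance sheets shrink → −$379M.
FX sale $489 million: just an asset swap on bank balance sheets → 0.
Government account inflow $938 million: bank balance sheets shrink → −$938M.
OMO purchase (from banks) $881 million: just an asset swap on bank balance sheets → 0.
Net: −379 + 0 − 938 + 0 = -$1317 million.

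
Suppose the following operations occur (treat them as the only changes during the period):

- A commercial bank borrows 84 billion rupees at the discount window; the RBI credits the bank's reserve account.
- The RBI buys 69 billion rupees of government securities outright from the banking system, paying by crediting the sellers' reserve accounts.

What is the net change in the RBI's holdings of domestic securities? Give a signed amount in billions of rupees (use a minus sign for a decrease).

+69 billion

RBI balance sheet:
  Assets:      Securities +69B, Loans to banks +84B
  Liabilities: Bank reserves +153B
Commercial banking system:
  Assets:      Reserves at CB +153B, Securities −69B
  Liabilities: Borrowings from CB +84B
So the change in the RBI's holdings of domestic securities is +69 billion.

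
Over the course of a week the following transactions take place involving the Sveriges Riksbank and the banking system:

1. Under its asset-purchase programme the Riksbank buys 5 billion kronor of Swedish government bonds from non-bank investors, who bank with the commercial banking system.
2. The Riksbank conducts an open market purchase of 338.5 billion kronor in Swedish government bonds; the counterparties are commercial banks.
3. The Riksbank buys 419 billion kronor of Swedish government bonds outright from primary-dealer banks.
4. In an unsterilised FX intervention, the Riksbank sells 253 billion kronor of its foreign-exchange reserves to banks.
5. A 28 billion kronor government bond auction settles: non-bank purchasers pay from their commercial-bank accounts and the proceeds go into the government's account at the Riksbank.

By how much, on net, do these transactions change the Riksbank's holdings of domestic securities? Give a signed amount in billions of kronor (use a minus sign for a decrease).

+762.5 billion

Riksbank balance sheet:
  Assets:      Securities +762.5B, Foreign assets −253B
  Liabilities: Bank reserves +481.5B, Government deposits +28B
Commercial banking system:
  Assets:      Reserves at CB +481.5B, Securities −757.5B, Foreign assets +253B
  Liabilities: Checkable deposits −23B
So the change in the Riksbank's holdings of domestic securities is +762.5 billion.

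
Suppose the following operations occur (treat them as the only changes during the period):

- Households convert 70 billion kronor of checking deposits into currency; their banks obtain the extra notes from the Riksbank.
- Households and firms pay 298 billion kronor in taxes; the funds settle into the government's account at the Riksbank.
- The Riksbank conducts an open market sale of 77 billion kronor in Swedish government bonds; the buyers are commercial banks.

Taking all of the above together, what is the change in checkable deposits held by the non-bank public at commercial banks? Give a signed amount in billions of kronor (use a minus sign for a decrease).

Riksbank balance sheet:
  Assets:      Securities −77B
  Liabilities: Bank reserves −445B, Currency in circulation +70B, Government deposits +298B
Commercial banking system:
  Assets:      Reserves at CB −445B, Securities +77B
  Liabilities: Checkable deposits −368B
So the change in checkable deposits held by the non-bank public at commercial banks is -368 billion.

-368 billion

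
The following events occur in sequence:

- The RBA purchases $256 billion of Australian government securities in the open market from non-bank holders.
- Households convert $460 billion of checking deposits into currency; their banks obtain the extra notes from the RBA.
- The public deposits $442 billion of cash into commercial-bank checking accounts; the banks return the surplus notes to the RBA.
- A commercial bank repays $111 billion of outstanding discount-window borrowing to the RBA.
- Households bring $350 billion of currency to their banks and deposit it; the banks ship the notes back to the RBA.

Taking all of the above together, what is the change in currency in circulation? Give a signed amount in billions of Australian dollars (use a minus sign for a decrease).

-$332 billion

Asset purchase (from non-banks) $256 billion: no currency enters or leaves circulation → 0.
Currency withdrawal $460 billion: notes leave the central bank → +$460B.
Currency deposit $442 billion: notes return to the central bank → −$442B.
Discount-window repayment $111 billion: no currency enters or leaves circulation → 0.
Currency deposit $350 billion: notes return to the central bank → −$350B.
Net: 0 + 460 − 442 + 0 − 350 = -$332 billion.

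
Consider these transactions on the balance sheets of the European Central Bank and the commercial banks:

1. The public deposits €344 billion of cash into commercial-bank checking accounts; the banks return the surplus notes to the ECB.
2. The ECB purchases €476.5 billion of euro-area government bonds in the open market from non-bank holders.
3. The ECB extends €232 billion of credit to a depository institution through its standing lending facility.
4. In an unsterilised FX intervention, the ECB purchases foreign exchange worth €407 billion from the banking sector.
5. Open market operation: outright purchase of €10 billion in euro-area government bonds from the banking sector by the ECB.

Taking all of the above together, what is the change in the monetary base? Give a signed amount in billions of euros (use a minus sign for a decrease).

Currency deposit €344 billion: just a shift between currency and reserves — both are base money → 0.
Asset purchase (from non-banks) €476.5 billion: ECB balance sheet expands → +€476.5B.
Discount-window loan €232 billion: ECB balance sheet expands → +€232B.
FX purchase €407 billion: ECB balance sheet expands → +€407B.
OMO purchase (from banks) €10 billion: ECB balance sheet expands → +€10B.
Net: 0 + 476.5 + 232 + 407 + 10 = +€1125.5 billion.

+€1125.5 billion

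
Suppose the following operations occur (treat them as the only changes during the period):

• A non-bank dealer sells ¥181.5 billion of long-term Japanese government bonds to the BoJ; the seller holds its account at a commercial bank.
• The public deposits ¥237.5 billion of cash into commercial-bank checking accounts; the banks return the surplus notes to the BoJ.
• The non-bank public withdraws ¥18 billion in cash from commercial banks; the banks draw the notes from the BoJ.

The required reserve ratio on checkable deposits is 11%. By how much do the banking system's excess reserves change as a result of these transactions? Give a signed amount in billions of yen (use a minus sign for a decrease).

Asset purchase (from non-banks) ¥181.5 billion: reserves +¥181.5B, deposits +¥181.5B.
Currency deposit ¥237.5 billion: reserves +¥237.5B, deposits +¥237.5B.
Currency withdrawal ¥18 billion: reserves −¥18B, deposits −¥18B.
Totals: Δreserves = +¥401B, Δdeposits = +¥401B.
Δrequired reserves = 11% × +¥401B = +¥44.11B.
Δexcess reserves = Δreserves − Δrequired = +¥401B − (+¥44.11B) = +¥356.89 billion.

+¥356.89 billion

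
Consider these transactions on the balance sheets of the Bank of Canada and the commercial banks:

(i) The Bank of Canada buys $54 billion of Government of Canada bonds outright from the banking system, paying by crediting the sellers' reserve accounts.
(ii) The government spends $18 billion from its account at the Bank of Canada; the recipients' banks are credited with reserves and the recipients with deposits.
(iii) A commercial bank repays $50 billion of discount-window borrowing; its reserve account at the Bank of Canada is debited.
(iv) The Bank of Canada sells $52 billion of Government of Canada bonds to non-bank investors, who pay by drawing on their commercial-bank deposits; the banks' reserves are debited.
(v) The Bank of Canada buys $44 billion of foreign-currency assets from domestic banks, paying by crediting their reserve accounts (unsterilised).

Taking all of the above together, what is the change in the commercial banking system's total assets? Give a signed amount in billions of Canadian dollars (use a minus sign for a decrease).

OMO purchase (from banks) $54 billion: just an asset swap on bank balance sheets → 0.
Government spending $18 billion: bank balance sheets expand → +$18B.
Discount-window repayment $50 billion: bank balance sheets shrink → −$50B.
Asset sale (to non-banks) $52 billion: bank balance sheets shrink → −$52B.
FX purchase $44 billion: just an asset swap on bank balance sheets → 0.
Net: 0 + 18 − 50 − 52 + 0 = -$84 billion.

-$84 billion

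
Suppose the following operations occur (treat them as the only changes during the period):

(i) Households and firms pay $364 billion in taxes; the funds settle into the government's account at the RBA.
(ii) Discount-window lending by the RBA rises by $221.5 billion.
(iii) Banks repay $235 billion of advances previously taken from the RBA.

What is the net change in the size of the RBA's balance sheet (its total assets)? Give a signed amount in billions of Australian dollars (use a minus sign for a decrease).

RBA balance sheet:
  Assets:      Loans to banks −$13.5B
  Liabilities: Bank reserves −$377.5B, Government deposits +$364B
Change in total RBA assets = -$13.5 billion.

-$13.5 billion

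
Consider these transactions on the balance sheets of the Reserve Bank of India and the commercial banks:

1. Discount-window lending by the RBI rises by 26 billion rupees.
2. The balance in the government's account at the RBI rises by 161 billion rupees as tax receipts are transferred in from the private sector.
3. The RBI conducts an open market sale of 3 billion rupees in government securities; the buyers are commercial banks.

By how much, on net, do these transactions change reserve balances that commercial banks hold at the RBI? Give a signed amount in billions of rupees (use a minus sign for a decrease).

-138 billion

RBI balance sheet:
  Assets:      Securities −3B, Loans to banks +26B
  Liabilities: Bank reserves −138B, Government deposits +161B
So the change in reserve balances that commercial banks hold at the RBI is -138 billion.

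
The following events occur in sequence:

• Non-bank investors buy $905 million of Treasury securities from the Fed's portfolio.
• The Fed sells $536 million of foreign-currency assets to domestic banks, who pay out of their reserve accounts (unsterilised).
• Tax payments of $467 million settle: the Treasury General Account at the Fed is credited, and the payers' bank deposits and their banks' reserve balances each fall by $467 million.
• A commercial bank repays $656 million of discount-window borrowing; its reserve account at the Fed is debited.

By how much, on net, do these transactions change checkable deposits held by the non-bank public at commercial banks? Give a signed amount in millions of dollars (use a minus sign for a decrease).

Asset sale (to non-banks) $905 million: non-bank counterparties' bank balances fall → −$905M.
FX sale $536 million: the counterparty is a bank, so public deposits are unchanged → 0.
Government account inflow $467 million: non-bank counterparties' bank balances fall → −$467M.
Discount-window repayment $656 million: the counterparty is a bank, so public deposits are unchanged → 0.
Net: −905 + 0 − 467 + 0 = -$1372 million.

-$1372 million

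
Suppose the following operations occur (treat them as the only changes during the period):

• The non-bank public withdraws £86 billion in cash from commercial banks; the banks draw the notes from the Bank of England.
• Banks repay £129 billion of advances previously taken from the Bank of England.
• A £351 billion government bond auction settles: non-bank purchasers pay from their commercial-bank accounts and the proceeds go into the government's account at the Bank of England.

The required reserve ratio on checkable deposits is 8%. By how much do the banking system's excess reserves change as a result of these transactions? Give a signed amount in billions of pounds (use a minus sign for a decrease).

Currency withdrawal £86 billion: reserves −£86B, deposits −£86B.
Discount-window repayment £129 billion: reserves −£129B, deposits 0.
Government account inflow £351 billion: reserves −£351B, deposits −£351B.
Totals: Δreserves = −£566B, Δdeposits = −£437B.
Δrequired reserves = 8% × −£437B = −£34.96B.
Δexcess reserves = Δreserves − Δrequired = −£566B − (−£34.96B) = -£531.04 billion.

-£531.04 billion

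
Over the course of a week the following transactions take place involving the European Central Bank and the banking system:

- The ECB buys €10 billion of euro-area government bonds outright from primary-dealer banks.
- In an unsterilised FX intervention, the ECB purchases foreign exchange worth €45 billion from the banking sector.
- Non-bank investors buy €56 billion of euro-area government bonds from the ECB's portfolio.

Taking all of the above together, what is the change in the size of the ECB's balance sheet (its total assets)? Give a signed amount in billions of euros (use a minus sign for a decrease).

-€1 billion

OMO purchase (from banks) €10 billion: an ECB asset is acquired → +€10B.
FX purchase €45 billion: an ECB asset is acquired → +€45B.
Asset sale (to non-banks) €56 billion: an ECB asset is shed → −€56B.
Net: 10 + 45 − 56 = -€1 billion.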